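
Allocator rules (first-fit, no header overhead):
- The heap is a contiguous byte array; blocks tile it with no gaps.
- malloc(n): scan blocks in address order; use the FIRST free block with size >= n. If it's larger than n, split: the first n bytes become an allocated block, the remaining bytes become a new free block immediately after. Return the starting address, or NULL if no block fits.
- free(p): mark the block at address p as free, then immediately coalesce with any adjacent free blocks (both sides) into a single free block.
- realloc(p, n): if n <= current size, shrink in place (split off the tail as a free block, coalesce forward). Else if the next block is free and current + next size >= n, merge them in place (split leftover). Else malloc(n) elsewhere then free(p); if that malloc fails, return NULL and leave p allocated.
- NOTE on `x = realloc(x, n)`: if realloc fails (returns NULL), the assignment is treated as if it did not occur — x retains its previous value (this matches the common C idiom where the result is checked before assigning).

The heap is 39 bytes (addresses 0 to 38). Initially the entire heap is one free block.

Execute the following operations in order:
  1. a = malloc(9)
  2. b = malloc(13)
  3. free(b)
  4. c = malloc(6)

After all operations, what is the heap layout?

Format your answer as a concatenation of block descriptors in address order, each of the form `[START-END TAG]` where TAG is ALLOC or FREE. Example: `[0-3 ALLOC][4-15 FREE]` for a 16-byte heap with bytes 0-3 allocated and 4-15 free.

Op 1: a = malloc(9) -> a = 0; heap: [0-8 ALLOC][9-38 FREE]
Op 2: b = malloc(13) -> b = 9; heap: [0-8 ALLOC][9-21 ALLOC][22-38 FREE]
Op 3: free(b) -> (freed b); heap: [0-8 ALLOC][9-38 FREE]
Op 4: c = malloc(6) -> c = 9; heap: [0-8 ALLOC][9-14 ALLOC][15-38 FREE]

Answer: [0-8 ALLOC][9-14 ALLOC][15-38 FREE]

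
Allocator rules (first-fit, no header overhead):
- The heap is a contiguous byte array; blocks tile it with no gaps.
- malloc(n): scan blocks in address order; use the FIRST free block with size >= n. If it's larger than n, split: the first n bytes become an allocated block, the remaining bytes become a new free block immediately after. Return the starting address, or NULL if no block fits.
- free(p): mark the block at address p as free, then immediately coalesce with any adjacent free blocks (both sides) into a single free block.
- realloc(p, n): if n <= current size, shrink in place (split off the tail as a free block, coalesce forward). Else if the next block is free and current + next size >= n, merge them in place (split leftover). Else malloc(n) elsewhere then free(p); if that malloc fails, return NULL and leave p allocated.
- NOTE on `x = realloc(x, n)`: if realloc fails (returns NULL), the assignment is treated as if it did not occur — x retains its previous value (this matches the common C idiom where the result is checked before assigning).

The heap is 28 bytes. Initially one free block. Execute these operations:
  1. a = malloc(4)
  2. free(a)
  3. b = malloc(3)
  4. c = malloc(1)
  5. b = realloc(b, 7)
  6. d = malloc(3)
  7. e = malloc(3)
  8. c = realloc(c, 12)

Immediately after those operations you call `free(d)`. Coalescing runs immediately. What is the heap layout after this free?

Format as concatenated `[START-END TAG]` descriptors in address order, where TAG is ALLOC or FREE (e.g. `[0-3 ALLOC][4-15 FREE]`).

Op 1: a = malloc(4) -> a = 0; heap: [0-3 ALLOC][4-27 FREE]
Op 2: free(a) -> (freed a); heap: [0-27 FREE]
Op 3: b = malloc(3) -> b = 0; heap: [0-2 ALLOC][3-27 FREE]
Op 4: c = malloc(1) -> c = 3; heap: [0-2 ALLOC][3-3 ALLOC][4-27 FREE]
Op 5: b = realloc(b, 7) -> b = 4; heap: [0-2 FREE][3-3 ALLOC][4-10 ALLOC][11-27 FREE]
Op 6: d = malloc(3) -> d = 0; heap: [0-2 ALLOC][3-3 ALLOC][4-10 ALLOC][11-27 FREE]
Op 7: e = malloc(3) -> e = 11; heap: [0-2 ALLOC][3-3 ALLOC][4-10 ALLOC][11-13 ALLOC][14-27 FREE]
Op 8: c = realloc(c, 12) -> c = 14; heap: [0-2 ALLOC][3-3 FREE][4-10 ALLOC][11-13 ALLOC][14-25 ALLOC][26-27 FREE]
free(d): d = 0 -> block [0-2 ALLOC]; mark free, coalesce with adjacent free neighbors -> [0-3 FREE][4-10 ALLOC][11-13 ALLOC][14-25 ALLOC][26-27 FREE]

Answer: [0-3 FREE][4-10 ALLOC][11-13 ALLOC][14-25 ALLOC][26-27 FREE]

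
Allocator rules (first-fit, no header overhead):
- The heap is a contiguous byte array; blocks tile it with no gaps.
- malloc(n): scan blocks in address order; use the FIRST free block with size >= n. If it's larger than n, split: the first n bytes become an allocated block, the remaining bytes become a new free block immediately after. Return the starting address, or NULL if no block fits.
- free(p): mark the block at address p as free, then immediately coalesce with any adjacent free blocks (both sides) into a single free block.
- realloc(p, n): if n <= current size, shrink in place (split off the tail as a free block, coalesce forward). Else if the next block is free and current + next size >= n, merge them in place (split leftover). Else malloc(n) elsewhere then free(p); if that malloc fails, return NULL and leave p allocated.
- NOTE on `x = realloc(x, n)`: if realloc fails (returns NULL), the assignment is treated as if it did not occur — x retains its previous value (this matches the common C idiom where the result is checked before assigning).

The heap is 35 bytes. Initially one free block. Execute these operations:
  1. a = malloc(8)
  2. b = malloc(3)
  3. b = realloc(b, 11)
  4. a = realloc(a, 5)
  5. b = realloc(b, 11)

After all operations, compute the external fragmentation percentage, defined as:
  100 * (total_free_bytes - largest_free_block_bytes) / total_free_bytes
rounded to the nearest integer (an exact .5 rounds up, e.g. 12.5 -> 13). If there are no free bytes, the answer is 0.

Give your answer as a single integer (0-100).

Answer: 16

Derivation:
Op 1: a = malloc(8) -> a = 0; heap: [0-7 ALLOC][8-34 FREE]
Op 2: b = malloc(3) -> b = 8; heap: [0-7 ALLOC][8-10 ALLOC][11-34 FREE]
Op 3: b = realloc(b, 11) -> b = 8; heap: [0-7 ALLOC][8-18 ALLOC][19-34 FREE]
Op 4: a = realloc(a, 5) -> a = 0; heap: [0-4 ALLOC][5-7 FREE][8-18 ALLOC][19-34 FREE]
Op 5: b = realloc(b, 11) -> b = 8; heap: [0-4 ALLOC][5-7 FREE][8-18 ALLOC][19-34 FREE]
Free blocks: [3 16] total_free=19 largest=16 -> 100*(19-16)/19 = 300/19 ≈ 15.789 -> rounds to 16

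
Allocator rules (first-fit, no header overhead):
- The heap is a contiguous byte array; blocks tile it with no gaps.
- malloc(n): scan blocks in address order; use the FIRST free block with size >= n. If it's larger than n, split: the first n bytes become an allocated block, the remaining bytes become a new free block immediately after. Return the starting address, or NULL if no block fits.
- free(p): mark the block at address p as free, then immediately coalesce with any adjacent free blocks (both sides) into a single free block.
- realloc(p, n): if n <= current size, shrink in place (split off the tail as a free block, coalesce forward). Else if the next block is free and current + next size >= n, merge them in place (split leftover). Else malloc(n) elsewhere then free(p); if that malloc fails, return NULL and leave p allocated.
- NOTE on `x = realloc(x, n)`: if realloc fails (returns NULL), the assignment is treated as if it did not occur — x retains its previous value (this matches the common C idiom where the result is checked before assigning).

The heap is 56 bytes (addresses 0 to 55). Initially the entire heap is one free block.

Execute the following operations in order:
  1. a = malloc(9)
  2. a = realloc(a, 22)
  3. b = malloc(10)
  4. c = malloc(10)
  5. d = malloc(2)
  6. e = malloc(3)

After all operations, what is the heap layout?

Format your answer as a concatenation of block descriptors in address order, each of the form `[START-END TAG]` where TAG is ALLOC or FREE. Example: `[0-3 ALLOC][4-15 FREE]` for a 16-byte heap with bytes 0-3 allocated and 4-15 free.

Op 1: a = malloc(9) -> a = 0; heap: [0-8 ALLOC][9-55 FREE]
Op 2: a = realloc(a, 22) -> a = 0; heap: [0-21 ALLOC][22-55 FREE]
Op 3: b = malloc(10) -> b = 22; heap: [0-21 ALLOC][22-31 ALLOC][32-55 FREE]
Op 4: c = malloc(10) -> c = 32; heap: [0-21 ALLOC][22-31 ALLOC][32-41 ALLOC][42-55 FREE]
Op 5: d = malloc(2) -> d = 42; heap: [0-21 ALLOC][22-31 ALLOC][32-41 ALLOC][42-43 ALLOC][44-55 FREE]
Op 6: e = malloc(3) -> e = 44; heap: [0-21 ALLOC][22-31 ALLOC][32-41 ALLOC][42-43 ALLOC][44-46 ALLOC][47-55 FREE]

Answer: [0-21 ALLOC][22-31 ALLOC][32-41 ALLOC][42-43 ALLOC][44-46 ALLOC][47-55 FREE]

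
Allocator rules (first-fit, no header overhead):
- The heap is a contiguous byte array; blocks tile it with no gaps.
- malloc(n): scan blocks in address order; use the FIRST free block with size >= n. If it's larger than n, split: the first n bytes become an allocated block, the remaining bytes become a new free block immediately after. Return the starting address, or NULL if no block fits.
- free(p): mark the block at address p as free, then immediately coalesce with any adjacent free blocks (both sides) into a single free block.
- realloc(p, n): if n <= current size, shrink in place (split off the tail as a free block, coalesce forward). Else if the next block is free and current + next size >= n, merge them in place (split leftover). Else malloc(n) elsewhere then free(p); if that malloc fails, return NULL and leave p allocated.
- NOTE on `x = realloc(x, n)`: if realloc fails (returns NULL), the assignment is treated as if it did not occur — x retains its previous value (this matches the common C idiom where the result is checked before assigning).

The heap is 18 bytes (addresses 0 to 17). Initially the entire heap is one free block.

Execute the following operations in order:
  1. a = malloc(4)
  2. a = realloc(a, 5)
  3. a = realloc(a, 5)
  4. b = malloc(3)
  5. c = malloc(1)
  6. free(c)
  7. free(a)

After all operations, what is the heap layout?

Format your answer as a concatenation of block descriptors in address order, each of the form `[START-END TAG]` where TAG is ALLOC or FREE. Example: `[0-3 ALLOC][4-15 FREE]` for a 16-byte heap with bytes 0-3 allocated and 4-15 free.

Answer: [0-4 FREE][5-7 ALLOC][8-17 FREE]

Derivation:
Op 1: a = malloc(4) -> a = 0; heap: [0-3 ALLOC][4-17 FREE]
Op 2: a = realloc(a, 5) -> a = 0; heap: [0-4 ALLOC][5-17 FREE]
Op 3: a = realloc(a, 5) -> a = 0; heap: [0-4 ALLOC][5-17 FREE]
Op 4: b = malloc(3) -> b = 5; heap: [0-4 ALLOC][5-7 ALLOC][8-17 FREE]
Op 5: c = malloc(1) -> c = 8; heap: [0-4 ALLOC][5-7 ALLOC][8-8 ALLOC][9-17 FREE]
Op 6: free(c) -> (freed c); heap: [0-4 ALLOC][5-7 ALLOC][8-17 FREE]
Op 7: free(a) -> (freed a); heap: [0-4 FREE][5-7 ALLOC][8-17 FREE]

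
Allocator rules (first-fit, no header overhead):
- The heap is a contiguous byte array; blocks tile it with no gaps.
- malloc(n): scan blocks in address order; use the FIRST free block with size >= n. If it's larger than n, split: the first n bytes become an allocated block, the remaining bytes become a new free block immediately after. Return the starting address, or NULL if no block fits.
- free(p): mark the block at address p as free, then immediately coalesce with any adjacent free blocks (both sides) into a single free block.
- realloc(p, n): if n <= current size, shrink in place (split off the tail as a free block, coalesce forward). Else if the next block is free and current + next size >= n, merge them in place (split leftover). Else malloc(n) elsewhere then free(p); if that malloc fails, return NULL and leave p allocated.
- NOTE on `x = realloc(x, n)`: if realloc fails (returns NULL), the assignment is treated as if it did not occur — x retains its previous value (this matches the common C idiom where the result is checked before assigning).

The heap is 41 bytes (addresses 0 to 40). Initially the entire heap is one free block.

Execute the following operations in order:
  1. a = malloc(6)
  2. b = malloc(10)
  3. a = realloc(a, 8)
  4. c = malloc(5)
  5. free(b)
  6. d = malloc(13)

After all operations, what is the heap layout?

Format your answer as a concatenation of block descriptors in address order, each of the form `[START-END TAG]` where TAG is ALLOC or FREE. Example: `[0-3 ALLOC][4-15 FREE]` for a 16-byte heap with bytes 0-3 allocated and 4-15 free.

Op 1: a = malloc(6) -> a = 0; heap: [0-5 ALLOC][6-40 FREE]
Op 2: b = malloc(10) -> b = 6; heap: [0-5 ALLOC][6-15 ALLOC][16-40 FREE]
Op 3: a = realloc(a, 8) -> a = 16; heap: [0-5 FREE][6-15 ALLOC][16-23 ALLOC][24-40 FREE]
Op 4: c = malloc(5) -> c = 0; heap: [0-4 ALLOC][5-5 FREE][6-15 ALLOC][16-23 ALLOC][24-40 FREE]
Op 5: free(b) -> (freed b); heap: [0-4 ALLOC][5-15 FREE][16-23 ALLOC][24-40 FREE]
Op 6: d = malloc(13) -> d = 24; heap: [0-4 ALLOC][5-15 FREE][16-23 ALLOC][24-36 ALLOC][37-40 FREE]

Answer: [0-4 ALLOC][5-15 FREE][16-23 ALLOC][24-36 ALLOC][37-40 FREE]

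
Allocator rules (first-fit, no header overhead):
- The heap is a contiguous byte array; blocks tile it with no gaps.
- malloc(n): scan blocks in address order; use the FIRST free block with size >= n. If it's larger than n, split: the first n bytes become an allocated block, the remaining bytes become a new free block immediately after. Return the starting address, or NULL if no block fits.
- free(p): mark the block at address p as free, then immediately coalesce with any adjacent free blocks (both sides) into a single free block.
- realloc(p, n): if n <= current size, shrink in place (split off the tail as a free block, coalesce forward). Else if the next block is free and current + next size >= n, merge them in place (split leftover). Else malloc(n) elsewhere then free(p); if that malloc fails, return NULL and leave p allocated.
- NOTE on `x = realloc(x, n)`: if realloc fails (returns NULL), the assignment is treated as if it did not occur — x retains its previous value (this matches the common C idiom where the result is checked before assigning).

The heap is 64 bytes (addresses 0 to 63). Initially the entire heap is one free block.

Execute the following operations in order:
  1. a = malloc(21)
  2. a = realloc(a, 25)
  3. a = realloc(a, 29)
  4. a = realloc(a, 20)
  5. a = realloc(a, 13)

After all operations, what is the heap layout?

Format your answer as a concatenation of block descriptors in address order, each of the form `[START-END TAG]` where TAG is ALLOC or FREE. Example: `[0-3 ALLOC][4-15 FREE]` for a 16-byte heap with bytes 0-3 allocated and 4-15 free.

Op 1: a = malloc(21) -> a = 0; heap: [0-20 ALLOC][21-63 FREE]
Op 2: a = realloc(a, 25) -> a = 0; heap: [0-24 ALLOC][25-63 FREE]
Op 3: a = realloc(a, 29) -> a = 0; heap: [0-28 ALLOC][29-63 FREE]
Op 4: a = realloc(a, 20) -> a = 0; heap: [0-19 ALLOC][20-63 FREE]
Op 5: a = realloc(a, 13) -> a = 0; heap: [0-12 ALLOC][13-63 FREE]

Answer: [0-12 ALLOC][13-63 FREE]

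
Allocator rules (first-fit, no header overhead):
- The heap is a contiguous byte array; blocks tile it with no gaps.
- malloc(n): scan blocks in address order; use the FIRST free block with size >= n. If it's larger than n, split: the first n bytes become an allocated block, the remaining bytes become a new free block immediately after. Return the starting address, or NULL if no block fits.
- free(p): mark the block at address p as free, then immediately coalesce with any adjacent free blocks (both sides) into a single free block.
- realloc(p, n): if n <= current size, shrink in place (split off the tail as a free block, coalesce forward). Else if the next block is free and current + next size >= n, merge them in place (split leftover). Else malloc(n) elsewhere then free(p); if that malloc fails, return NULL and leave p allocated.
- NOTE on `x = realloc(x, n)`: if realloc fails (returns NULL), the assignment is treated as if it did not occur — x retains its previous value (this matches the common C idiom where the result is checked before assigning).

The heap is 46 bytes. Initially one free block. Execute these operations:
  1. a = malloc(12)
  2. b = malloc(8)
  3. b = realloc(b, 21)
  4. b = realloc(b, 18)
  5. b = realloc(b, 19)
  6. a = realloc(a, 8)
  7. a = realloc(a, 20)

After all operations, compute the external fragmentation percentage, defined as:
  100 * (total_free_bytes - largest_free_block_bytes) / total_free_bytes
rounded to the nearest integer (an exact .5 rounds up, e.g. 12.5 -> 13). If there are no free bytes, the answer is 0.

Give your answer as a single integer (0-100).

Op 1: a = malloc(12) -> a = 0; heap: [0-11 ALLOC][12-45 FREE]
Op 2: b = malloc(8) -> b = 12; heap: [0-11 ALLOC][12-19 ALLOC][20-45 FREE]
Op 3: b = realloc(b, 21) -> b = 12; heap: [0-11 ALLOC][12-32 ALLOC][33-45 FREE]
Op 4: b = realloc(b, 18) -> b = 12; heap: [0-11 ALLOC][12-29 ALLOC][30-45 FREE]
Op 5: b = realloc(b, 19) -> b = 12; heap: [0-11 ALLOC][12-30 ALLOC][31-45 FREE]
Op 6: a = realloc(a, 8) -> a = 0; heap: [0-7 ALLOC][8-11 FREE][12-30 ALLOC][31-45 FREE]
Op 7: a = realloc(a, 20) -> NULL (a unchanged); heap: [0-7 ALLOC][8-11 FREE][12-30 ALLOC][31-45 FREE]
Free blocks: [4 15] total_free=19 largest=15 -> 100*(19-15)/19 = 400/19 ≈ 21.053 -> rounds to 21

Answer: 21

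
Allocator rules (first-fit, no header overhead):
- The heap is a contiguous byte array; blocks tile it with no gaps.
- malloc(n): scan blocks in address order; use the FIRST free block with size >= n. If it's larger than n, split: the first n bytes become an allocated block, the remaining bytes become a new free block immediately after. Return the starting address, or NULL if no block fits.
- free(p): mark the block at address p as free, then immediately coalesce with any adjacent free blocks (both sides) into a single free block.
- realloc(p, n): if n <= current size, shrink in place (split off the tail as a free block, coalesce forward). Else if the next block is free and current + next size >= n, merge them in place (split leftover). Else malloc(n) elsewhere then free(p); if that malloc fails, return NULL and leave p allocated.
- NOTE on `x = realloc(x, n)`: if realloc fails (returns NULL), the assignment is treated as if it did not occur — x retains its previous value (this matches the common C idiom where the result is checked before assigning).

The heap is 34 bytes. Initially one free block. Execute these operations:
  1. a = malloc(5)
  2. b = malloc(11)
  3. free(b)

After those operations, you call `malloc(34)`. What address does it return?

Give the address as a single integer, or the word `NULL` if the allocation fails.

Op 1: a = malloc(5) -> a = 0; heap: [0-4 ALLOC][5-33 FREE]
Op 2: b = malloc(11) -> b = 5; heap: [0-4 ALLOC][5-15 ALLOC][16-33 FREE]
Op 3: free(b) -> (freed b); heap: [0-4 ALLOC][5-33 FREE]
malloc(34): first-fit scan over [0-4 ALLOC][5-33 FREE] -> NULL

Answer: NULL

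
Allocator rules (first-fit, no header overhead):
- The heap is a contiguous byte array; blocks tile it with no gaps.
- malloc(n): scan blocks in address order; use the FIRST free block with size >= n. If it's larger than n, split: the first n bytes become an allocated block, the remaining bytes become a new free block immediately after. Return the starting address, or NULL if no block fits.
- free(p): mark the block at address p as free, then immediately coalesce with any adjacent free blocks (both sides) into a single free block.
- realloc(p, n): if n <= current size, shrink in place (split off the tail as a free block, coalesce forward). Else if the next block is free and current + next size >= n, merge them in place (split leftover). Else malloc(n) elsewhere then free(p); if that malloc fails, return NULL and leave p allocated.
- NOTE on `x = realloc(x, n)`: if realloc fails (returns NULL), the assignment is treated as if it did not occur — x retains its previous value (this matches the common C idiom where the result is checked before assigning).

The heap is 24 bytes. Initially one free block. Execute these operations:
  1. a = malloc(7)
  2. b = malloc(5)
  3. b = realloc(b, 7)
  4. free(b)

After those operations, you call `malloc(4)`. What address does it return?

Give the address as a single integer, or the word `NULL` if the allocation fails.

Answer: 7

Derivation:
Op 1: a = malloc(7) -> a = 0; heap: [0-6 ALLOC][7-23 FREE]
Op 2: b = malloc(5) -> b = 7; heap: [0-6 ALLOC][7-11 ALLOC][12-23 FREE]
Op 3: b = realloc(b, 7) -> b = 7; heap: [0-6 ALLOC][7-13 ALLOC][14-23 FREE]
Op 4: free(b) -> (freed b); heap: [0-6 ALLOC][7-23 FREE]
malloc(4): first-fit scan over [0-6 ALLOC][7-23 FREE] -> 7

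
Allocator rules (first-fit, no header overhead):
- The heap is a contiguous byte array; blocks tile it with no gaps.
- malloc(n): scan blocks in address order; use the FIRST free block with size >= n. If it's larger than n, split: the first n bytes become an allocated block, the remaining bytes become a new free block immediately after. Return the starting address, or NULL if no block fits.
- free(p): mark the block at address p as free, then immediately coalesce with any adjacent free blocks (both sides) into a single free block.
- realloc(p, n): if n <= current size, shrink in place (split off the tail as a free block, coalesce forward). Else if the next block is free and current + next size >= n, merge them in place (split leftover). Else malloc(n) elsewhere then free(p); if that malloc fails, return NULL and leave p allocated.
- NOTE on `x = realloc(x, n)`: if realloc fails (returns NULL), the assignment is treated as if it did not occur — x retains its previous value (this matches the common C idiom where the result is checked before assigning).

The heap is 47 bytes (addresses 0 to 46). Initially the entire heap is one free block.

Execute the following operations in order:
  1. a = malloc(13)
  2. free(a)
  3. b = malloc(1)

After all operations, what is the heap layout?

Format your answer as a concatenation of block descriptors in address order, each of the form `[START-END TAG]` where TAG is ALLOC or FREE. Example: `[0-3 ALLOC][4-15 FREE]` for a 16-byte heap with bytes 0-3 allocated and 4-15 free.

Answer: [0-0 ALLOC][1-46 FREE]

Derivation:
Op 1: a = malloc(13) -> a = 0; heap: [0-12 ALLOC][13-46 FREE]
Op 2: free(a) -> (freed a); heap: [0-46 FREE]
Op 3: b = malloc(1) -> b = 0; heap: [0-0 ALLOC][1-46 FREE]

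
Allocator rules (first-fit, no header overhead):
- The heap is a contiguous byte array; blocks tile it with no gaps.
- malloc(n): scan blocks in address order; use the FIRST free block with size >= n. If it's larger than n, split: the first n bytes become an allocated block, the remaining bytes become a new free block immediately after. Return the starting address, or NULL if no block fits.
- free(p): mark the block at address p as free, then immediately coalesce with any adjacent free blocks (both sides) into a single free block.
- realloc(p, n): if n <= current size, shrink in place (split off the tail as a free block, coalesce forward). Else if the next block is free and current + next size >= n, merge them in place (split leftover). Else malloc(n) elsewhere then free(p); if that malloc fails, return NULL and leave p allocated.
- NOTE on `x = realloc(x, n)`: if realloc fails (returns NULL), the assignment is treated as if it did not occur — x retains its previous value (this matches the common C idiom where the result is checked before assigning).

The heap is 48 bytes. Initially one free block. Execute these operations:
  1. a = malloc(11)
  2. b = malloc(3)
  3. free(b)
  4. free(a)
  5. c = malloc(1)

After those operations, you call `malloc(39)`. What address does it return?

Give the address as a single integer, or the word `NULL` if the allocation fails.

Op 1: a = malloc(11) -> a = 0; heap: [0-10 ALLOC][11-47 FREE]
Op 2: b = malloc(3) -> b = 11; heap: [0-10 ALLOC][11-13 ALLOC][14-47 FREE]
Op 3: free(b) -> (freed b); heap: [0-10 ALLOC][11-47 FREE]
Op 4: free(a) -> (freed a); heap: [0-47 FREE]
Op 5: c = malloc(1) -> c = 0; heap: [0-0 ALLOC][1-47 FREE]
malloc(39): first-fit scan over [0-0 ALLOC][1-47 FREE] -> 1

Answer: 1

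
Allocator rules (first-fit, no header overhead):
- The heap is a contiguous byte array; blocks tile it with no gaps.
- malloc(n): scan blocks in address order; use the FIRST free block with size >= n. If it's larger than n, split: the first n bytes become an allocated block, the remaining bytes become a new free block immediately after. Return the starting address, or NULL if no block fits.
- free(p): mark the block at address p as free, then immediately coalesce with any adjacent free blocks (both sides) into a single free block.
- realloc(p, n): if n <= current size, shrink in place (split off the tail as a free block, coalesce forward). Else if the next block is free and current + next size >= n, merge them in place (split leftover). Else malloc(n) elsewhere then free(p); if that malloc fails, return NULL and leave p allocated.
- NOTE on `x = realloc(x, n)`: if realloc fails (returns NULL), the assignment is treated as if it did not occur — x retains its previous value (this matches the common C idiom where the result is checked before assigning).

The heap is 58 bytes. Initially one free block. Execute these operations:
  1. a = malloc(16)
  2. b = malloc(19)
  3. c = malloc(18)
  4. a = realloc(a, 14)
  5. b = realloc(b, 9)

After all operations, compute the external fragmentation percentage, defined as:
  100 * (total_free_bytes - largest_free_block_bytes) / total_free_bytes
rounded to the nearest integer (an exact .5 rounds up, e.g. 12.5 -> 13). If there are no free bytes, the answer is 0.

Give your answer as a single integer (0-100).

Op 1: a = malloc(16) -> a = 0; heap: [0-15 ALLOC][16-57 FREE]
Op 2: b = malloc(19) -> b = 16; heap: [0-15 ALLOC][16-34 ALLOC][35-57 FREE]
Op 3: c = malloc(18) -> c = 35; heap: [0-15 ALLOC][16-34 ALLOC][35-52 ALLOC][53-57 FREE]
Op 4: a = realloc(a, 14) -> a = 0; heap: [0-13 ALLOC][14-15 FREE][16-34 ALLOC][35-52 ALLOC][53-57 FREE]
Op 5: b = realloc(b, 9) -> b = 16; heap: [0-13 ALLOC][14-15 FREE][16-24 ALLOC][25-34 FREE][35-52 ALLOC][53-57 FREE]
Free blocks: [2 10 5] total_free=17 largest=10 -> 100*(17-10)/17 = 700/17 ≈ 41.176 -> rounds to 41

Answer: 41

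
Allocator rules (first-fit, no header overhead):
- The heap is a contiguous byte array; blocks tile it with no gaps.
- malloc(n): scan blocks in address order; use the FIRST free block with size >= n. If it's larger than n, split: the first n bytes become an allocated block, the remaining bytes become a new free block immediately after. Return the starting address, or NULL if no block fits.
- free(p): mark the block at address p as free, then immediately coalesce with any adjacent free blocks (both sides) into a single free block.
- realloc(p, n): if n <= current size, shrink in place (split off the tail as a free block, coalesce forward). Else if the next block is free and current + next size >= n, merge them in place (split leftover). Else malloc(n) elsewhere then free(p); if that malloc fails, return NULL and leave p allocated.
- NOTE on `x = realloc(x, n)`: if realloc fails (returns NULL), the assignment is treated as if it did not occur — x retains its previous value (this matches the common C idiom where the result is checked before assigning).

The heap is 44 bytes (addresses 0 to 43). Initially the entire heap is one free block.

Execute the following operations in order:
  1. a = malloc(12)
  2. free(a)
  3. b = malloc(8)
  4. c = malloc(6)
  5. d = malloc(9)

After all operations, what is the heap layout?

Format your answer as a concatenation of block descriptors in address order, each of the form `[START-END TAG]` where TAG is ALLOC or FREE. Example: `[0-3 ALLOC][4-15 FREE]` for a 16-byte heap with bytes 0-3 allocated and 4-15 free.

Answer: [0-7 ALLOC][8-13 ALLOC][14-22 ALLOC][23-43 FREE]

Derivation:
Op 1: a = malloc(12) -> a = 0; heap: [0-11 ALLOC][12-43 FREE]
Op 2: free(a) -> (freed a); heap: [0-43 FREE]
Op 3: b = malloc(8) -> b = 0; heap: [0-7 ALLOC][8-43 FREE]
Op 4: c = malloc(6) -> c = 8; heap: [0-7 ALLOC][8-13 ALLOC][14-43 FREE]
Op 5: d = malloc(9) -> d = 14; heap: [0-7 ALLOC][8-13 ALLOC][14-22 ALLOC][23-43 FREE]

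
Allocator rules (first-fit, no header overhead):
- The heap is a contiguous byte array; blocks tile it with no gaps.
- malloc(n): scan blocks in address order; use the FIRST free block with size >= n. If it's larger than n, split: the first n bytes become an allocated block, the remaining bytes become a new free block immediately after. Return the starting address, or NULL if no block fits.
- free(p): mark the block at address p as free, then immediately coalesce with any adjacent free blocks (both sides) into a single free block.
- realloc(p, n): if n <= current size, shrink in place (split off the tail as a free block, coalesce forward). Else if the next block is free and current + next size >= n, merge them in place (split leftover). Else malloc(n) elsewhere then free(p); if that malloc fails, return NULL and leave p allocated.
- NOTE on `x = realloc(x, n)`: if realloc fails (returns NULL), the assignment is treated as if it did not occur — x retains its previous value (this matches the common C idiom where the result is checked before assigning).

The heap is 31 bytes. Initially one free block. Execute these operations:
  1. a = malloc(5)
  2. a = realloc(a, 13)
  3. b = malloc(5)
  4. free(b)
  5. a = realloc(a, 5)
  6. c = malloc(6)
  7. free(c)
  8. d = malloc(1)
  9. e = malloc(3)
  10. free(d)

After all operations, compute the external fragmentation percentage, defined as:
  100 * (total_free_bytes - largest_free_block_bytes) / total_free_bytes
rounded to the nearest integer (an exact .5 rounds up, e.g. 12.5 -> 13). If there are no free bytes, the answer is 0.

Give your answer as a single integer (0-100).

Op 1: a = malloc(5) -> a = 0; heap: [0-4 ALLOC][5-30 FREE]
Op 2: a = realloc(a, 13) -> a = 0; heap: [0-12 ALLOC][13-30 FREE]
Op 3: b = malloc(5) -> b = 13; heap: [0-12 ALLOC][13-17 ALLOC][18-30 FREE]
Op 4: free(b) -> (freed b); heap: [0-12 ALLOC][13-30 FREE]
Op 5: a = realloc(a, 5) -> a = 0; heap: [0-4 ALLOC][5-30 FREE]
Op 6: c = malloc(6) -> c = 5; heap: [0-4 ALLOC][5-10 ALLOC][11-30 FREE]
Op 7: free(c) -> (freed c); heap: [0-4 ALLOC][5-30 FREE]
Op 8: d = malloc(1) -> d = 5; heap: [0-4 ALLOC][5-5 ALLOC][6-30 FREE]
Op 9: e = malloc(3) -> e = 6; heap: [0-4 ALLOC][5-5 ALLOC][6-8 ALLOC][9-30 FREE]
Op 10: free(d) -> (freed d); heap: [0-4 ALLOC][5-5 FREE][6-8 ALLOC][9-30 FREE]
Free blocks: [1 22] total_free=23 largest=22 -> 100*(23-22)/23 = 100/23 ≈ 4.348 -> rounds to 4

Answer: 4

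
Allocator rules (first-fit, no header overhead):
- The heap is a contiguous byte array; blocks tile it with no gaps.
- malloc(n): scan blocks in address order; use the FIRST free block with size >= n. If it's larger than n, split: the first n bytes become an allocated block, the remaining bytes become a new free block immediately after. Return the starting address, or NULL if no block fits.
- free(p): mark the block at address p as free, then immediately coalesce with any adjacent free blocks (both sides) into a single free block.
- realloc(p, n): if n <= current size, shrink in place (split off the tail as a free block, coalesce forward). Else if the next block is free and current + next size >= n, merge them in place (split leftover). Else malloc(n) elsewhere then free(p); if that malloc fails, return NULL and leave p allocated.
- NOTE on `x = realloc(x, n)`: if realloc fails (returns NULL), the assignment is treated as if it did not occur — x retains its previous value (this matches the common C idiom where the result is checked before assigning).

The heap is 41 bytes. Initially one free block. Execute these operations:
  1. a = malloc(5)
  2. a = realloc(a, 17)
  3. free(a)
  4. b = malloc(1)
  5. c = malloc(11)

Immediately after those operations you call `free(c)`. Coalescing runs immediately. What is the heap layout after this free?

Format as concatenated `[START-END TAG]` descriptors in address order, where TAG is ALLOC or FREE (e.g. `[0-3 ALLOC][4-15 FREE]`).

Op 1: a = malloc(5) -> a = 0; heap: [0-4 ALLOC][5-40 FREE]
Op 2: a = realloc(a, 17) -> a = 0; heap: [0-16 ALLOC][17-40 FREE]
Op 3: free(a) -> (freed a); heap: [0-40 FREE]
Op 4: b = malloc(1) -> b = 0; heap: [0-0 ALLOC][1-40 FREE]
Op 5: c = malloc(11) -> c = 1; heap: [0-0 ALLOC][1-11 ALLOC][12-40 FREE]
free(c): c = 1 -> block [1-11 ALLOC]; mark free, coalesce with adjacent free neighbors -> [0-0 ALLOC][1-40 FREE]

Answer: [0-0 ALLOC][1-40 FREE]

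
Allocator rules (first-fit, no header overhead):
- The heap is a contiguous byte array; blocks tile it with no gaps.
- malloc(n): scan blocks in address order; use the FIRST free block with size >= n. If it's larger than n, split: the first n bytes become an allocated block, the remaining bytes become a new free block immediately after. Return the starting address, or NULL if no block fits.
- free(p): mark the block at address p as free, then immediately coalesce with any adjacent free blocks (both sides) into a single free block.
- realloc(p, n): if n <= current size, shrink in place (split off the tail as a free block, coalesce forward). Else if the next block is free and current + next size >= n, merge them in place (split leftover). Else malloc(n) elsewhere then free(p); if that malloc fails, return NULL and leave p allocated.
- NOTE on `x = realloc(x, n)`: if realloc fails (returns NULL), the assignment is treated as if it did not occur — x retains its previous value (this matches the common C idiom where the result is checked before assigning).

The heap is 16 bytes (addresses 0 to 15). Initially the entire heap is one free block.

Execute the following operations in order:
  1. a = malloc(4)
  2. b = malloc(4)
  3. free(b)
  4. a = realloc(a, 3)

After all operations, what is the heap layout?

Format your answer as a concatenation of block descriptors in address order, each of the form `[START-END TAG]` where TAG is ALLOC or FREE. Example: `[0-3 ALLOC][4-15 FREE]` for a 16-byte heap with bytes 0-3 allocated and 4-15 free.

Op 1: a = malloc(4) -> a = 0; heap: [0-3 ALLOC][4-15 FREE]
Op 2: b = malloc(4) -> b = 4; heap: [0-3 ALLOC][4-7 ALLOC][8-15 FREE]
Op 3: free(b) -> (freed b); heap: [0-3 ALLOC][4-15 FREE]
Op 4: a = realloc(a, 3) -> a = 0; heap: [0-2 ALLOC][3-15 FREE]

Answer: [0-2 ALLOC][3-15 FREE]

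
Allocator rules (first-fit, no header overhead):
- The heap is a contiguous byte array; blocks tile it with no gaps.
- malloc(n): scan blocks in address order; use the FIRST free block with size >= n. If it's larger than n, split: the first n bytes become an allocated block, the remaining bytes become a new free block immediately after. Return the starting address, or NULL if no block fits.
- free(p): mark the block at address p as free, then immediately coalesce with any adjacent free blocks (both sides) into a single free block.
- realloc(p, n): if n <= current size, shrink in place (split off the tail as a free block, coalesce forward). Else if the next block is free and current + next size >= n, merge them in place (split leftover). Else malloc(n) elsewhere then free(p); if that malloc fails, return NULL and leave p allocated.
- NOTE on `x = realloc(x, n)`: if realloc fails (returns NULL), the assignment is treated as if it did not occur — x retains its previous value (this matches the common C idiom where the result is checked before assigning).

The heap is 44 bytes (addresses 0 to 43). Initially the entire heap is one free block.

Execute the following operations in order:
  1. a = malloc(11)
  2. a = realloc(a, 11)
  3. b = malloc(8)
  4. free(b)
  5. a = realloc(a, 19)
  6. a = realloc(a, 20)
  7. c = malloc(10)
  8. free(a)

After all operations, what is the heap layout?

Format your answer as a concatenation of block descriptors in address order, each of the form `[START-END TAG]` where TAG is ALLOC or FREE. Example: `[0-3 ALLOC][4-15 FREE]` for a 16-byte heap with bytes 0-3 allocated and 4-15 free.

Answer: [0-19 FREE][20-29 ALLOC][30-43 FREE]

Derivation:
Op 1: a = malloc(11) -> a = 0; heap: [0-10 ALLOC][11-43 FREE]
Op 2: a = realloc(a, 11) -> a = 0; heap: [0-10 ALLOC][11-43 FREE]
Op 3: b = malloc(8) -> b = 11; heap: [0-10 ALLOC][11-18 ALLOC][19-43 FREE]
Op 4: free(b) -> (freed b); heap: [0-10 ALLOC][11-43 FREE]
Op 5: a = realloc(a, 19) -> a = 0; heap: [0-18 ALLOC][19-43 FREE]
Op 6: a = realloc(a, 20) -> a = 0; heap: [0-19 ALLOC][20-43 FREE]
Op 7: c = malloc(10) -> c = 20; heap: [0-19 ALLOC][20-29 ALLOC][30-43 FREE]
Op 8: free(a) -> (freed a); heap: [0-19 FREE][20-29 ALLOC][30-43 FREE]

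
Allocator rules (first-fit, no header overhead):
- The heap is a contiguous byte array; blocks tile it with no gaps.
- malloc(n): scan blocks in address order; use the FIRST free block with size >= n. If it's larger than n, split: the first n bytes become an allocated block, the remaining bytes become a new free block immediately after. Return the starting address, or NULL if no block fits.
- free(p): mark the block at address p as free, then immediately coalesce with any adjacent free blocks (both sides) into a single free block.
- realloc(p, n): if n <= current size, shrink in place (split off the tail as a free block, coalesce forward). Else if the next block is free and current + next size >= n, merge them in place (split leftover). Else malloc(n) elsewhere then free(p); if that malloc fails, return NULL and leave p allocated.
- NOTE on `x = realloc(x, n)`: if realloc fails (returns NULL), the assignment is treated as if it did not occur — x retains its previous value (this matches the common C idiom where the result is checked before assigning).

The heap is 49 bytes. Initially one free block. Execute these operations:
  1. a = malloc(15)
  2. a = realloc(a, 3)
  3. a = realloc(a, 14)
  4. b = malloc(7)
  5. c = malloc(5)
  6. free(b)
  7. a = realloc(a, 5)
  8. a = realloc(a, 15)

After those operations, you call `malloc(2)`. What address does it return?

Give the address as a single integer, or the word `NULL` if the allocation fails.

Op 1: a = malloc(15) -> a = 0; heap: [0-14 ALLOC][15-48 FREE]
Op 2: a = realloc(a, 3) -> a = 0; heap: [0-2 ALLOC][3-48 FREE]
Op 3: a = realloc(a, 14) -> a = 0; heap: [0-13 ALLOC][14-48 FREE]
Op 4: b = malloc(7) -> b = 14; heap: [0-13 ALLOC][14-20 ALLOC][21-48 FREE]
Op 5: c = malloc(5) -> c = 21; heap: [0-13 ALLOC][14-20 ALLOC][21-25 ALLOC][26-48 FREE]
Op 6: free(b) -> (freed b); heap: [0-13 ALLOC][14-20 FREE][21-25 ALLOC][26-48 FREE]
Op 7: a = realloc(a, 5) -> a = 0; heap: [0-4 ALLOC][5-20 FREE][21-25 ALLOC][26-48 FREE]
Op 8: a = realloc(a, 15) -> a = 0; heap: [0-14 ALLOC][15-20 FREE][21-25 ALLOC][26-48 FREE]
malloc(2): first-fit scan over [0-14 ALLOC][15-20 FREE][21-25 ALLOC][26-48 FREE] -> 15

Answer: 15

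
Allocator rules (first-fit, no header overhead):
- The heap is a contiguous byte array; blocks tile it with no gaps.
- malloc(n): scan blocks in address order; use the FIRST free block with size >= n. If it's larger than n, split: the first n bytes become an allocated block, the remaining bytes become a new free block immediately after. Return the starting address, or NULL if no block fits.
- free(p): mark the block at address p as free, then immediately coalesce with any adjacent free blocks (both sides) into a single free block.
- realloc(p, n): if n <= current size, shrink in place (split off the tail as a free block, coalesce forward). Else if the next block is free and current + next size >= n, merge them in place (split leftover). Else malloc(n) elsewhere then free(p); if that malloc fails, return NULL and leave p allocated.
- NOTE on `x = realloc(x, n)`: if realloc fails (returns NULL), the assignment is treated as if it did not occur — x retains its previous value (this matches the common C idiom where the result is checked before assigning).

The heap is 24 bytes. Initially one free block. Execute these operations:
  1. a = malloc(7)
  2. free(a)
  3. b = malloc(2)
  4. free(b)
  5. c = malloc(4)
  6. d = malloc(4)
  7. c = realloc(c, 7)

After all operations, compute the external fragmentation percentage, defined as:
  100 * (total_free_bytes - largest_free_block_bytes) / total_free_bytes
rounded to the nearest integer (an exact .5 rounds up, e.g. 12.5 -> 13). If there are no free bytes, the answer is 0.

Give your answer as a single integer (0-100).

Op 1: a = malloc(7) -> a = 0; heap: [0-6 ALLOC][7-23 FREE]
Op 2: free(a) -> (freed a); heap: [0-23 FREE]
Op 3: b = malloc(2) -> b = 0; heap: [0-1 ALLOC][2-23 FREE]
Op 4: free(b) -> (freed b); heap: [0-23 FREE]
Op 5: c = malloc(4) -> c = 0; heap: [0-3 ALLOC][4-23 FREE]
Op 6: d = malloc(4) -> d = 4; heap: [0-3 ALLOC][4-7 ALLOC][8-23 FREE]
Op 7: c = realloc(c, 7) -> c = 8; heap: [0-3 FREE][4-7 ALLOC][8-14 ALLOC][15-23 FREE]
Free blocks: [4 9] total_free=13 largest=9 -> 100*(13-9)/13 = 400/13 ≈ 30.769 -> rounds to 31

Answer: 31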